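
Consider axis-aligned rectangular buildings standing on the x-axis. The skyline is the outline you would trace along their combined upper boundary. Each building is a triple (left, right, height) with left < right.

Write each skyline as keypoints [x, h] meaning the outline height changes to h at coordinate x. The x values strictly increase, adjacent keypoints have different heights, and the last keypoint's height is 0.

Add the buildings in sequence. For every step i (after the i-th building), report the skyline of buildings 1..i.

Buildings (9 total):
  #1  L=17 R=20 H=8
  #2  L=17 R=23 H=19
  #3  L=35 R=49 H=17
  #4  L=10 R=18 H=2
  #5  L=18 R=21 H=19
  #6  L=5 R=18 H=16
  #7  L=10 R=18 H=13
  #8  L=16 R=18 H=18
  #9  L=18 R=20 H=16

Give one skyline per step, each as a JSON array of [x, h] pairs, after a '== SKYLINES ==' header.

== SKYLINES ==
[[17,8],[20,0]]
[[17,19],[23,0]]
[[17,19],[23,0],[35,17],[49,0]]
[[10,2],[17,19],[23,0],[35,17],[49,0]]
[[10,2],[17,19],[23,0],[35,17],[49,0]]
[[5,16],[17,19],[23,0],[35,17],[49,0]]
[[5,16],[17,19],[23,0],[35,17],[49,0]]
[[5,16],[16,18],[17,19],[23,0],[35,17],[49,0]]
[[5,16],[16,18],[17,19],[23,0],[35,17],[49,0]]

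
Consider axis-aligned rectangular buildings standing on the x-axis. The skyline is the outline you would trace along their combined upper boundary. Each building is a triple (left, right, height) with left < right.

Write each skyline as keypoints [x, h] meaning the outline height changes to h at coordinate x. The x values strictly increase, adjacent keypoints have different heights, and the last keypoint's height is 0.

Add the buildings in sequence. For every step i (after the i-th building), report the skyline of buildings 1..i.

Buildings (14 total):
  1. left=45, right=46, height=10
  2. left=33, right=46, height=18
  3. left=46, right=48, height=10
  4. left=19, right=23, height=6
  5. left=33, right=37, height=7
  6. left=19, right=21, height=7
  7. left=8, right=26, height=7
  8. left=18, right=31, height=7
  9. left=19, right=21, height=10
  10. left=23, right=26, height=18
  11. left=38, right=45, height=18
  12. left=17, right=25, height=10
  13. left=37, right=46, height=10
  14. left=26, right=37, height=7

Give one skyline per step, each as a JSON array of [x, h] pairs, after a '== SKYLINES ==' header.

== SKYLINES ==
[[45,10],[46,0]]
[[33,18],[46,0]]
[[33,18],[46,10],[48,0]]
[[19,6],[23,0],[33,18],[46,10],[48,0]]
[[19,6],[23,0],[33,18],[46,10],[48,0]]
[[19,7],[21,6],[23,0],[33,18],[46,10],[48,0]]
[[8,7],[26,0],[33,18],[46,10],[48,0]]
[[8,7],[31,0],[33,18],[46,10],[48,0]]
[[8,7],[19,10],[21,7],[31,0],[33,18],[46,10],[48,0]]
[[8,7],[19,10],[21,7],[23,18],[26,7],[31,0],[33,18],[46,10],[48,0]]
[[8,7],[19,10],[21,7],[23,18],[26,7],[31,0],[33,18],[46,10],[48,0]]
[[8,7],[17,10],[23,18],[26,7],[31,0],[33,18],[46,10],[48,0]]
[[8,7],[17,10],[23,18],[26,7],[31,0],[33,18],[46,10],[48,0]]
[[8,7],[17,10],[23,18],[26,7],[33,18],[46,10],[48,0]]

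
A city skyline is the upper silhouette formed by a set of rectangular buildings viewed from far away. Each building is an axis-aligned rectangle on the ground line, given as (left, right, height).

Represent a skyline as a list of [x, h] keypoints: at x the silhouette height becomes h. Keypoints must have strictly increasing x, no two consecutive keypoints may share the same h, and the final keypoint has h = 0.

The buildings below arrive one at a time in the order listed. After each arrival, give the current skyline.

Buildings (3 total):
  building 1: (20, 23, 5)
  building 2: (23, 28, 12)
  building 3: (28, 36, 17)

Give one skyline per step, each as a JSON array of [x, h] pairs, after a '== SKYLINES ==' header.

== SKYLINES ==
[[20,5],[23,0]]
[[20,5],[23,12],[28,0]]
[[20,5],[23,12],[28,17],[36,0]]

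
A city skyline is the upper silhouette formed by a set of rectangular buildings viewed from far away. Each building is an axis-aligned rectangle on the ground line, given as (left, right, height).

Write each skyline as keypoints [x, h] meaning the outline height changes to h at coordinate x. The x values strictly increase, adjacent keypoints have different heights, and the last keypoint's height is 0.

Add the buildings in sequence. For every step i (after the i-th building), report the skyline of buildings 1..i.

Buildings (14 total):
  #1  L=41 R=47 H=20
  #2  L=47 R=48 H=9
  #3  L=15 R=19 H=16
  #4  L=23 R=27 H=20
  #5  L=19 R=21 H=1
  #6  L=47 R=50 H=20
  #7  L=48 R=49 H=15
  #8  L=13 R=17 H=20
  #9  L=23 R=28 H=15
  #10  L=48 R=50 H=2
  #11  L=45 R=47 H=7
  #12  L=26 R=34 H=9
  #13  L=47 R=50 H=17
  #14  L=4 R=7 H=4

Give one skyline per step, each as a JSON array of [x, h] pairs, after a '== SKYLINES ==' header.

== SKYLINES ==
[[41,20],[47,0]]
[[41,20],[47,9],[48,0]]
[[15,16],[19,0],[41,20],[47,9],[48,0]]
[[15,16],[19,0],[23,20],[27,0],[41,20],[47,9],[48,0]]
[[15,16],[19,1],[21,0],[23,20],[27,0],[41,20],[47,9],[48,0]]
[[15,16],[19,1],[21,0],[23,20],[27,0],[41,20],[50,0]]
[[15,16],[19,1],[21,0],[23,20],[27,0],[41,20],[50,0]]
[[13,20],[17,16],[19,1],[21,0],[23,20],[27,0],[41,20],[50,0]]
[[13,20],[17,16],[19,1],[21,0],[23,20],[27,15],[28,0],[41,20],[50,0]]
[[13,20],[17,16],[19,1],[21,0],[23,20],[27,15],[28,0],[41,20],[50,0]]
[[13,20],[17,16],[19,1],[21,0],[23,20],[27,15],[28,0],[41,20],[50,0]]
[[13,20],[17,16],[19,1],[21,0],[23,20],[27,15],[28,9],[34,0],[41,20],[50,0]]
[[13,20],[17,16],[19,1],[21,0],[23,20],[27,15],[28,9],[34,0],[41,20],[50,0]]
[[4,4],[7,0],[13,20],[17,16],[19,1],[21,0],[23,20],[27,15],[28,9],[34,0],[41,20],[50,0]]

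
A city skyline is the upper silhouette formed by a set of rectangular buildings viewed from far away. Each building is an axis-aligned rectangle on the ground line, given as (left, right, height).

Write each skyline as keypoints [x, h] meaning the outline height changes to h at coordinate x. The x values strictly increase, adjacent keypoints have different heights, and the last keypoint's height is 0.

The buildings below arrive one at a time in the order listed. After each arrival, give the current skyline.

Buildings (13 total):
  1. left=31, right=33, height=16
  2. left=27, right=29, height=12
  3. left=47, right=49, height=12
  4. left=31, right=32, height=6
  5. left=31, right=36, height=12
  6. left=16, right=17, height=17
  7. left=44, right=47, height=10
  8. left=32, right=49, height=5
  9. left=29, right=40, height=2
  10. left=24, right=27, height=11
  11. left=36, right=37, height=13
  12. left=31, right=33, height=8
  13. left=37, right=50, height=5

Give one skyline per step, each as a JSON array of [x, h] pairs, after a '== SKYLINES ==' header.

== SKYLINES ==
[[31,16],[33,0]]
[[27,12],[29,0],[31,16],[33,0]]
[[27,12],[29,0],[31,16],[33,0],[47,12],[49,0]]
[[27,12],[29,0],[31,16],[33,0],[47,12],[49,0]]
[[27,12],[29,0],[31,16],[33,12],[36,0],[47,12],[49,0]]
[[16,17],[17,0],[27,12],[29,0],[31,16],[33,12],[36,0],[47,12],[49,0]]
[[16,17],[17,0],[27,12],[29,0],[31,16],[33,12],[36,0],[44,10],[47,12],[49,0]]
[[16,17],[17,0],[27,12],[29,0],[31,16],[33,12],[36,5],[44,10],[47,12],[49,0]]
[[16,17],[17,0],[27,12],[29,2],[31,16],[33,12],[36,5],[44,10],[47,12],[49,0]]
[[16,17],[17,0],[24,11],[27,12],[29,2],[31,16],[33,12],[36,5],[44,10],[47,12],[49,0]]
[[16,17],[17,0],[24,11],[27,12],[29,2],[31,16],[33,12],[36,13],[37,5],[44,10],[47,12],[49,0]]
[[16,17],[17,0],[24,11],[27,12],[29,2],[31,16],[33,12],[36,13],[37,5],[44,10],[47,12],[49,0]]
[[16,17],[17,0],[24,11],[27,12],[29,2],[31,16],[33,12],[36,13],[37,5],[44,10],[47,12],[49,5],[50,0]]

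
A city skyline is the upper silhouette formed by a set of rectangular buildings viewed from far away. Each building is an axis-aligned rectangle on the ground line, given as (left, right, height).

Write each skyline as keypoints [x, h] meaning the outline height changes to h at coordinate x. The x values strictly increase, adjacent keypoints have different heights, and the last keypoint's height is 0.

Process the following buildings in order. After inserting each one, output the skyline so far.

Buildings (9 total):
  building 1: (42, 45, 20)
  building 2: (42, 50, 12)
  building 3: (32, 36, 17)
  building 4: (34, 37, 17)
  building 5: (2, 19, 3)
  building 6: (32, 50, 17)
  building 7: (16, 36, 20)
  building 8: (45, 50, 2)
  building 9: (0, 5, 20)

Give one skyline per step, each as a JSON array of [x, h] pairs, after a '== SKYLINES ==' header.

== SKYLINES ==
[[42,20],[45,0]]
[[42,20],[45,12],[50,0]]
[[32,17],[36,0],[42,20],[45,12],[50,0]]
[[32,17],[37,0],[42,20],[45,12],[50,0]]
[[2,3],[19,0],[32,17],[37,0],[42,20],[45,12],[50,0]]
[[2,3],[19,0],[32,17],[42,20],[45,17],[50,0]]
[[2,3],[16,20],[36,17],[42,20],[45,17],[50,0]]
[[2,3],[16,20],[36,17],[42,20],[45,17],[50,0]]
[[0,20],[5,3],[16,20],[36,17],[42,20],[45,17],[50,0]]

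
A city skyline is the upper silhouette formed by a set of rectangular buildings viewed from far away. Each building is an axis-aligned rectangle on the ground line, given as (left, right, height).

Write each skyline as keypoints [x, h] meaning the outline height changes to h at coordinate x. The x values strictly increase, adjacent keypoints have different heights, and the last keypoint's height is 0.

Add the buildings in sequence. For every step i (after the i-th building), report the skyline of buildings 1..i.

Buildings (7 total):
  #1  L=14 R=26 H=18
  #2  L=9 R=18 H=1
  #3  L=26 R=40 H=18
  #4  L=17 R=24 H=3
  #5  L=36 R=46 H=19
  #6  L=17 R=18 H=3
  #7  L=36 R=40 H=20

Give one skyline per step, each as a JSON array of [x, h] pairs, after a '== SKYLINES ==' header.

== SKYLINES ==
[[14,18],[26,0]]
[[9,1],[14,18],[26,0]]
[[9,1],[14,18],[40,0]]
[[9,1],[14,18],[40,0]]
[[9,1],[14,18],[36,19],[46,0]]
[[9,1],[14,18],[36,19],[46,0]]
[[9,1],[14,18],[36,20],[40,19],[46,0]]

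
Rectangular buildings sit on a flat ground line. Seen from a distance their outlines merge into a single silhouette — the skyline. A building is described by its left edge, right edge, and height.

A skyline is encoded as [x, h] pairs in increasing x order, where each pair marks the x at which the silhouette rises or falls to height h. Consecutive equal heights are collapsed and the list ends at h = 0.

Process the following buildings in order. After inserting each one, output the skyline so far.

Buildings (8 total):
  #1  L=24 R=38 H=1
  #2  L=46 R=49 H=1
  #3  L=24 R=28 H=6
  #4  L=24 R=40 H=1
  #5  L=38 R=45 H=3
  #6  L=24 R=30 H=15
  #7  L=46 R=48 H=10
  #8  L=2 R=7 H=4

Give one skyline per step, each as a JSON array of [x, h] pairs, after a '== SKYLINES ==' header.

== SKYLINES ==
[[24,1],[38,0]]
[[24,1],[38,0],[46,1],[49,0]]
[[24,6],[28,1],[38,0],[46,1],[49,0]]
[[24,6],[28,1],[40,0],[46,1],[49,0]]
[[24,6],[28,1],[38,3],[45,0],[46,1],[49,0]]
[[24,15],[30,1],[38,3],[45,0],[46,1],[49,0]]
[[24,15],[30,1],[38,3],[45,0],[46,10],[48,1],[49,0]]
[[2,4],[7,0],[24,15],[30,1],[38,3],[45,0],[46,10],[48,1],[49,0]]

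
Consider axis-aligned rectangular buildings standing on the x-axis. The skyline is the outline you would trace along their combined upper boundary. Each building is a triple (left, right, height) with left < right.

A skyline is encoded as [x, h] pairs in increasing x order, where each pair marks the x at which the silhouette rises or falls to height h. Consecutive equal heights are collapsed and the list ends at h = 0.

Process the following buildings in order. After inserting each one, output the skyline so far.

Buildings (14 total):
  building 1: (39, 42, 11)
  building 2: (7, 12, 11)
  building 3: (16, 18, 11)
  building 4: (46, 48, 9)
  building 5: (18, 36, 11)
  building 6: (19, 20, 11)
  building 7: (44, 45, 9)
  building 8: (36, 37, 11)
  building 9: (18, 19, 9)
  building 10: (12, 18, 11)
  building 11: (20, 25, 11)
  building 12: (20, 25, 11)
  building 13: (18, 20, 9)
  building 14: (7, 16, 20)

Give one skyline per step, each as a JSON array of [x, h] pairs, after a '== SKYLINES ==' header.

== SKYLINES ==
[[39,11],[42,0]]
[[7,11],[12,0],[39,11],[42,0]]
[[7,11],[12,0],[16,11],[18,0],[39,11],[42,0]]
[[7,11],[12,0],[16,11],[18,0],[39,11],[42,0],[46,9],[48,0]]
[[7,11],[12,0],[16,11],[36,0],[39,11],[42,0],[46,9],[48,0]]
[[7,11],[12,0],[16,11],[36,0],[39,11],[42,0],[46,9],[48,0]]
[[7,11],[12,0],[16,11],[36,0],[39,11],[42,0],[44,9],[45,0],[46,9],[48,0]]
[[7,11],[12,0],[16,11],[37,0],[39,11],[42,0],[44,9],[45,0],[46,9],[48,0]]
[[7,11],[12,0],[16,11],[37,0],[39,11],[42,0],[44,9],[45,0],[46,9],[48,0]]
[[7,11],[37,0],[39,11],[42,0],[44,9],[45,0],[46,9],[48,0]]
[[7,11],[37,0],[39,11],[42,0],[44,9],[45,0],[46,9],[48,0]]
[[7,11],[37,0],[39,11],[42,0],[44,9],[45,0],[46,9],[48,0]]
[[7,11],[37,0],[39,11],[42,0],[44,9],[45,0],[46,9],[48,0]]
[[7,20],[16,11],[37,0],[39,11],[42,0],[44,9],[45,0],[46,9],[48,0]]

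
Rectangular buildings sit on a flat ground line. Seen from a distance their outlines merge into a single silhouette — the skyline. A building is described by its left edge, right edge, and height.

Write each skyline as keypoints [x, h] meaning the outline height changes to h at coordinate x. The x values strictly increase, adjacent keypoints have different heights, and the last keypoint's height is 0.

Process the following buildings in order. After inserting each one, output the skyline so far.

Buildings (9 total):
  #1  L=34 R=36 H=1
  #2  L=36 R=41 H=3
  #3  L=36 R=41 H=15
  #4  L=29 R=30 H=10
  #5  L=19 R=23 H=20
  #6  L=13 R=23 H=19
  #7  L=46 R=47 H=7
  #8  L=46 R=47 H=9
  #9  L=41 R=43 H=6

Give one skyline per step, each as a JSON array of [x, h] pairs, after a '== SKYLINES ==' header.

== SKYLINES ==
[[34,1],[36,0]]
[[34,1],[36,3],[41,0]]
[[34,1],[36,15],[41,0]]
[[29,10],[30,0],[34,1],[36,15],[41,0]]
[[19,20],[23,0],[29,10],[30,0],[34,1],[36,15],[41,0]]
[[13,19],[19,20],[23,0],[29,10],[30,0],[34,1],[36,15],[41,0]]
[[13,19],[19,20],[23,0],[29,10],[30,0],[34,1],[36,15],[41,0],[46,7],[47,0]]
[[13,19],[19,20],[23,0],[29,10],[30,0],[34,1],[36,15],[41,0],[46,9],[47,0]]
[[13,19],[19,20],[23,0],[29,10],[30,0],[34,1],[36,15],[41,6],[43,0],[46,9],[47,0]]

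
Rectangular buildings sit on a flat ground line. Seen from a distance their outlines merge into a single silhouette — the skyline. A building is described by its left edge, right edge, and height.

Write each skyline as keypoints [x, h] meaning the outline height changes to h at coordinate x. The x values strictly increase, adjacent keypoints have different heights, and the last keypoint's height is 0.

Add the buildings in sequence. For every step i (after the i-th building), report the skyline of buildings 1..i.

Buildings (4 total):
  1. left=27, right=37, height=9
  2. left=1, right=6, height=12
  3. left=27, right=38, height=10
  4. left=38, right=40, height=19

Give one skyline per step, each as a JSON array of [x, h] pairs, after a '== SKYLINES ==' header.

== SKYLINES ==
[[27,9],[37,0]]
[[1,12],[6,0],[27,9],[37,0]]
[[1,12],[6,0],[27,10],[38,0]]
[[1,12],[6,0],[27,10],[38,19],[40,0]]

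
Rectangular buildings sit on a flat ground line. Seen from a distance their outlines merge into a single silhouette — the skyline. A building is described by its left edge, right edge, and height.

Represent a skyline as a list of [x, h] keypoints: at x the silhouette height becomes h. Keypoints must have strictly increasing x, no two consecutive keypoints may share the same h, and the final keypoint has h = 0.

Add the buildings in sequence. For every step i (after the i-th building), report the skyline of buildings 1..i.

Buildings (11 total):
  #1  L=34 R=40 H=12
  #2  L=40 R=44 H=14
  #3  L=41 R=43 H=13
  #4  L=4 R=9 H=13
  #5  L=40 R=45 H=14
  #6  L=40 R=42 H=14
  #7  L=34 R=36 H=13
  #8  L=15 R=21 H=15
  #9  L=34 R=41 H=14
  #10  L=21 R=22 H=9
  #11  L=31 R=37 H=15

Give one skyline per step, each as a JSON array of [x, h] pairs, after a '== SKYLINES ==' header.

== SKYLINES ==
[[34,12],[40,0]]
[[34,12],[40,14],[44,0]]
[[34,12],[40,14],[44,0]]
[[4,13],[9,0],[34,12],[40,14],[44,0]]
[[4,13],[9,0],[34,12],[40,14],[45,0]]
[[4,13],[9,0],[34,12],[40,14],[45,0]]
[[4,13],[9,0],[34,13],[36,12],[40,14],[45,0]]
[[4,13],[9,0],[15,15],[21,0],[34,13],[36,12],[40,14],[45,0]]
[[4,13],[9,0],[15,15],[21,0],[34,14],[45,0]]
[[4,13],[9,0],[15,15],[21,9],[22,0],[34,14],[45,0]]
[[4,13],[9,0],[15,15],[21,9],[22,0],[31,15],[37,14],[45,0]]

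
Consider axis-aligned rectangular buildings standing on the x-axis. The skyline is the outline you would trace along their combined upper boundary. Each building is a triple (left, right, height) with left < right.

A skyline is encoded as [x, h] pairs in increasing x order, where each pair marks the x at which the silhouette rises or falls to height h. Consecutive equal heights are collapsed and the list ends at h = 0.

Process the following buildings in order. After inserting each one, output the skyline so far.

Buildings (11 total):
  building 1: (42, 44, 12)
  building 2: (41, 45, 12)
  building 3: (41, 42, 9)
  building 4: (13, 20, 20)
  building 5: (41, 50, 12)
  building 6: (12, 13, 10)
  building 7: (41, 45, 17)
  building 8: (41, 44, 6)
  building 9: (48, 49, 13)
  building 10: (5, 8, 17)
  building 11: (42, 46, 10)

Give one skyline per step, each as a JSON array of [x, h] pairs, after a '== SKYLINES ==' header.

== SKYLINES ==
[[42,12],[44,0]]
[[41,12],[45,0]]
[[41,12],[45,0]]
[[13,20],[20,0],[41,12],[45,0]]
[[13,20],[20,0],[41,12],[50,0]]
[[12,10],[13,20],[20,0],[41,12],[50,0]]
[[12,10],[13,20],[20,0],[41,17],[45,12],[50,0]]
[[12,10],[13,20],[20,0],[41,17],[45,12],[50,0]]
[[12,10],[13,20],[20,0],[41,17],[45,12],[48,13],[49,12],[50,0]]
[[5,17],[8,0],[12,10],[13,20],[20,0],[41,17],[45,12],[48,13],[49,12],[50,0]]
[[5,17],[8,0],[12,10],[13,20],[20,0],[41,17],[45,12],[48,13],[49,12],[50,0]]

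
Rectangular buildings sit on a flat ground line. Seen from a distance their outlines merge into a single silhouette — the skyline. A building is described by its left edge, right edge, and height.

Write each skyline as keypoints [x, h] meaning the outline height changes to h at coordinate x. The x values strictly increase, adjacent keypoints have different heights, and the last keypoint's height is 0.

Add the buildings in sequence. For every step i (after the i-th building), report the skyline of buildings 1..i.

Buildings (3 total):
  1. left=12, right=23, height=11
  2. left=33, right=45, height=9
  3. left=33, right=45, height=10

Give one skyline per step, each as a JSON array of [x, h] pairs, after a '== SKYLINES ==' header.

== SKYLINES ==
[[12,11],[23,0]]
[[12,11],[23,0],[33,9],[45,0]]
[[12,11],[23,0],[33,10],[45,0]]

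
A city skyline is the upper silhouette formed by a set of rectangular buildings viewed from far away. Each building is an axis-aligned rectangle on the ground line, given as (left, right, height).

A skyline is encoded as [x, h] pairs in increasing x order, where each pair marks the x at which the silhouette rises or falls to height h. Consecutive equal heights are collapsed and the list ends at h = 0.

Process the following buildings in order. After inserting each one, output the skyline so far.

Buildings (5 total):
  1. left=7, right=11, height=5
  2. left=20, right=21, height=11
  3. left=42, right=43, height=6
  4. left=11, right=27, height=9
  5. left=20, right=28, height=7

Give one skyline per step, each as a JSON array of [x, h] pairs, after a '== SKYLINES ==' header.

== SKYLINES ==
[[7,5],[11,0]]
[[7,5],[11,0],[20,11],[21,0]]
[[7,5],[11,0],[20,11],[21,0],[42,6],[43,0]]
[[7,5],[11,9],[20,11],[21,9],[27,0],[42,6],[43,0]]
[[7,5],[11,9],[20,11],[21,9],[27,7],[28,0],[42,6],[43,0]]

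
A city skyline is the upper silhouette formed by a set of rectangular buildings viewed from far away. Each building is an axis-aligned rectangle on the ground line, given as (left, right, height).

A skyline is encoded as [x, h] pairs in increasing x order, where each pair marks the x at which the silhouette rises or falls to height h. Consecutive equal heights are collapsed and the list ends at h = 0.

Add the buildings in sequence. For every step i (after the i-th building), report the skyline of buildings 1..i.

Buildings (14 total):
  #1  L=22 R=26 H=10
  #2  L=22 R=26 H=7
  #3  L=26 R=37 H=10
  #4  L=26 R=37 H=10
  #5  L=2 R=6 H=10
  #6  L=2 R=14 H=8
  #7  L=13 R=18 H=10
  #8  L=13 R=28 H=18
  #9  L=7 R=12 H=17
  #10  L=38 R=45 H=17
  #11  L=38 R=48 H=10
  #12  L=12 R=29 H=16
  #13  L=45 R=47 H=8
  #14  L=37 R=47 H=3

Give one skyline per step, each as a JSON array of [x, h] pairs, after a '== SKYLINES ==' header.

== SKYLINES ==
[[22,10],[26,0]]
[[22,10],[26,0]]
[[22,10],[37,0]]
[[22,10],[37,0]]
[[2,10],[6,0],[22,10],[37,0]]
[[2,10],[6,8],[14,0],[22,10],[37,0]]
[[2,10],[6,8],[13,10],[18,0],[22,10],[37,0]]
[[2,10],[6,8],[13,18],[28,10],[37,0]]
[[2,10],[6,8],[7,17],[12,8],[13,18],[28,10],[37,0]]
[[2,10],[6,8],[7,17],[12,8],[13,18],[28,10],[37,0],[38,17],[45,0]]
[[2,10],[6,8],[7,17],[12,8],[13,18],[28,10],[37,0],[38,17],[45,10],[48,0]]
[[2,10],[6,8],[7,17],[12,16],[13,18],[28,16],[29,10],[37,0],[38,17],[45,10],[48,0]]
[[2,10],[6,8],[7,17],[12,16],[13,18],[28,16],[29,10],[37,0],[38,17],[45,10],[48,0]]
[[2,10],[6,8],[7,17],[12,16],[13,18],[28,16],[29,10],[37,3],[38,17],[45,10],[48,0]]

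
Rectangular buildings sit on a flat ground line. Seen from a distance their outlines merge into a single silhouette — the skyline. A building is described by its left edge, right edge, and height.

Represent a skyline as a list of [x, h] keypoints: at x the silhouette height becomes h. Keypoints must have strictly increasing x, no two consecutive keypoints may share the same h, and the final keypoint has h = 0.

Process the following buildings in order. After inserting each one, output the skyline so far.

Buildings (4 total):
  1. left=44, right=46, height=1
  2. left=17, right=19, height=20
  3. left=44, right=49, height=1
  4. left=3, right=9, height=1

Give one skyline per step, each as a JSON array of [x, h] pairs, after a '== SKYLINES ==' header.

== SKYLINES ==
[[44,1],[46,0]]
[[17,20],[19,0],[44,1],[46,0]]
[[17,20],[19,0],[44,1],[49,0]]
[[3,1],[9,0],[17,20],[19,0],[44,1],[49,0]]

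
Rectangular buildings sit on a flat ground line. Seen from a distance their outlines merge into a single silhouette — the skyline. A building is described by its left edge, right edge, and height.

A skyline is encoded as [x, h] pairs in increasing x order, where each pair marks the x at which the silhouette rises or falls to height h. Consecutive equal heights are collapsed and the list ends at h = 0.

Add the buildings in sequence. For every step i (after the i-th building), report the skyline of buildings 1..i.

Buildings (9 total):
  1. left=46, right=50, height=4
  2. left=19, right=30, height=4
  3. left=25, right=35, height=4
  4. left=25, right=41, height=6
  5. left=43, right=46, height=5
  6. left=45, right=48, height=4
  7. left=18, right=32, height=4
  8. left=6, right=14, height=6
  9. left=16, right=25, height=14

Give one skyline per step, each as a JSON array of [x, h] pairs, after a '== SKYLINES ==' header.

== SKYLINES ==
[[46,4],[50,0]]
[[19,4],[30,0],[46,4],[50,0]]
[[19,4],[35,0],[46,4],[50,0]]
[[19,4],[25,6],[41,0],[46,4],[50,0]]
[[19,4],[25,6],[41,0],[43,5],[46,4],[50,0]]
[[19,4],[25,6],[41,0],[43,5],[46,4],[50,0]]
[[18,4],[25,6],[41,0],[43,5],[46,4],[50,0]]
[[6,6],[14,0],[18,4],[25,6],[41,0],[43,5],[46,4],[50,0]]
[[6,6],[14,0],[16,14],[25,6],[41,0],[43,5],[46,4],[50,0]]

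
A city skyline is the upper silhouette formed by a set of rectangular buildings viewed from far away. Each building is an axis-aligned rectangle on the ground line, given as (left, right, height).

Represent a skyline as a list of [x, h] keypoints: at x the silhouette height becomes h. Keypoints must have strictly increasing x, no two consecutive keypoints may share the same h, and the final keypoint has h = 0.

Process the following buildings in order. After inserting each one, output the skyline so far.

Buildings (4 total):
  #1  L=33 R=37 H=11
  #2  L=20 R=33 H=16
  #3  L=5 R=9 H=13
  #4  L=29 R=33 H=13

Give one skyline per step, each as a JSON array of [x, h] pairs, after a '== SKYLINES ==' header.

== SKYLINES ==
[[33,11],[37,0]]
[[20,16],[33,11],[37,0]]
[[5,13],[9,0],[20,16],[33,11],[37,0]]
[[5,13],[9,0],[20,16],[33,11],[37,0]]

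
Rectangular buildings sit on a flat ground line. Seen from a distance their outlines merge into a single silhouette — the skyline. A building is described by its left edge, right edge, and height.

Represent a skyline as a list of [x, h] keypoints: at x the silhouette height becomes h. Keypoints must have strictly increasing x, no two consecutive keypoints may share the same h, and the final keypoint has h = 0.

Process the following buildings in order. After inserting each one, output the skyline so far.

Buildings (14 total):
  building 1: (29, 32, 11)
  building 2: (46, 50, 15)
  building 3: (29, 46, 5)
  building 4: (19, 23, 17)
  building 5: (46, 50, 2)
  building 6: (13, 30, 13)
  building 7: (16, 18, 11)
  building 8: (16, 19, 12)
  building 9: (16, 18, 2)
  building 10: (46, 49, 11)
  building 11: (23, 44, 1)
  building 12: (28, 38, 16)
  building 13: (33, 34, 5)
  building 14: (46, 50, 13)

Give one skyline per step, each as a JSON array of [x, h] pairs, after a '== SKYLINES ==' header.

== SKYLINES ==
[[29,11],[32,0]]
[[29,11],[32,0],[46,15],[50,0]]
[[29,11],[32,5],[46,15],[50,0]]
[[19,17],[23,0],[29,11],[32,5],[46,15],[50,0]]
[[19,17],[23,0],[29,11],[32,5],[46,15],[50,0]]
[[13,13],[19,17],[23,13],[30,11],[32,5],[46,15],[50,0]]
[[13,13],[19,17],[23,13],[30,11],[32,5],[46,15],[50,0]]
[[13,13],[19,17],[23,13],[30,11],[32,5],[46,15],[50,0]]
[[13,13],[19,17],[23,13],[30,11],[32,5],[46,15],[50,0]]
[[13,13],[19,17],[23,13],[30,11],[32,5],[46,15],[50,0]]
[[13,13],[19,17],[23,13],[30,11],[32,5],[46,15],[50,0]]
[[13,13],[19,17],[23,13],[28,16],[38,5],[46,15],[50,0]]
[[13,13],[19,17],[23,13],[28,16],[38,5],[46,15],[50,0]]
[[13,13],[19,17],[23,13],[28,16],[38,5],[46,15],[50,0]]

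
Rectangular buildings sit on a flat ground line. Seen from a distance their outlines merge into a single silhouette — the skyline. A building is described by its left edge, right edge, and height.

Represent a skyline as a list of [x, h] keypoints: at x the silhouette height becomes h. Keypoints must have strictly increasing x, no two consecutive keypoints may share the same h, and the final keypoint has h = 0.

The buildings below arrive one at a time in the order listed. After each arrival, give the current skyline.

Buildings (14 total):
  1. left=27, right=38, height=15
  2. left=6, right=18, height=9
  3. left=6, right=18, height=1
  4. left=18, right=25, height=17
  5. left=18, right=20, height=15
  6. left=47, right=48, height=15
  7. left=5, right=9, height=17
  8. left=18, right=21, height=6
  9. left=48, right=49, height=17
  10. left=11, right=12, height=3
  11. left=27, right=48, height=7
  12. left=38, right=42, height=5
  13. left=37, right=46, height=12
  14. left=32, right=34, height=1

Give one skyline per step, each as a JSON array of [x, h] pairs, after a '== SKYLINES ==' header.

== SKYLINES ==
[[27,15],[38,0]]
[[6,9],[18,0],[27,15],[38,0]]
[[6,9],[18,0],[27,15],[38,0]]
[[6,9],[18,17],[25,0],[27,15],[38,0]]
[[6,9],[18,17],[25,0],[27,15],[38,0]]
[[6,9],[18,17],[25,0],[27,15],[38,0],[47,15],[48,0]]
[[5,17],[9,9],[18,17],[25,0],[27,15],[38,0],[47,15],[48,0]]
[[5,17],[9,9],[18,17],[25,0],[27,15],[38,0],[47,15],[48,0]]
[[5,17],[9,9],[18,17],[25,0],[27,15],[38,0],[47,15],[48,17],[49,0]]
[[5,17],[9,9],[18,17],[25,0],[27,15],[38,0],[47,15],[48,17],[49,0]]
[[5,17],[9,9],[18,17],[25,0],[27,15],[38,7],[47,15],[48,17],[49,0]]
[[5,17],[9,9],[18,17],[25,0],[27,15],[38,7],[47,15],[48,17],[49,0]]
[[5,17],[9,9],[18,17],[25,0],[27,15],[38,12],[46,7],[47,15],[48,17],[49,0]]
[[5,17],[9,9],[18,17],[25,0],[27,15],[38,12],[46,7],[47,15],[48,17],[49,0]]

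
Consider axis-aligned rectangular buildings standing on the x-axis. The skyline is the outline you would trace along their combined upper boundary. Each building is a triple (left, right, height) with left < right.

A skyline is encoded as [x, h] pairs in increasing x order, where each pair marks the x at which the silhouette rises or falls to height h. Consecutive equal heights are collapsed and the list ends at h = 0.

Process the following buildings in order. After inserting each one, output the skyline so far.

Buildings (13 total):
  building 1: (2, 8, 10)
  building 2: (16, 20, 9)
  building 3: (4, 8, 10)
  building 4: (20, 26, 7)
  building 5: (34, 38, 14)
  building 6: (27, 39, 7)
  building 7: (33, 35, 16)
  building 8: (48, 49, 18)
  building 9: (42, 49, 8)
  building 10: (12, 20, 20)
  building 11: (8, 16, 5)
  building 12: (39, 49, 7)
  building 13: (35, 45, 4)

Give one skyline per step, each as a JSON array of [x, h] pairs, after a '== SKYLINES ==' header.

== SKYLINES ==
[[2,10],[8,0]]
[[2,10],[8,0],[16,9],[20,0]]
[[2,10],[8,0],[16,9],[20,0]]
[[2,10],[8,0],[16,9],[20,7],[26,0]]
[[2,10],[8,0],[16,9],[20,7],[26,0],[34,14],[38,0]]
[[2,10],[8,0],[16,9],[20,7],[26,0],[27,7],[34,14],[38,7],[39,0]]
[[2,10],[8,0],[16,9],[20,7],[26,0],[27,7],[33,16],[35,14],[38,7],[39,0]]
[[2,10],[8,0],[16,9],[20,7],[26,0],[27,7],[33,16],[35,14],[38,7],[39,0],[48,18],[49,0]]
[[2,10],[8,0],[16,9],[20,7],[26,0],[27,7],[33,16],[35,14],[38,7],[39,0],[42,8],[48,18],[49,0]]
[[2,10],[8,0],[12,20],[20,7],[26,0],[27,7],[33,16],[35,14],[38,7],[39,0],[42,8],[48,18],[49,0]]
[[2,10],[8,5],[12,20],[20,7],[26,0],[27,7],[33,16],[35,14],[38,7],[39,0],[42,8],[48,18],[49,0]]
[[2,10],[8,5],[12,20],[20,7],[26,0],[27,7],[33,16],[35,14],[38,7],[42,8],[48,18],[49,0]]
[[2,10],[8,5],[12,20],[20,7],[26,0],[27,7],[33,16],[35,14],[38,7],[42,8],[48,18],[49,0]]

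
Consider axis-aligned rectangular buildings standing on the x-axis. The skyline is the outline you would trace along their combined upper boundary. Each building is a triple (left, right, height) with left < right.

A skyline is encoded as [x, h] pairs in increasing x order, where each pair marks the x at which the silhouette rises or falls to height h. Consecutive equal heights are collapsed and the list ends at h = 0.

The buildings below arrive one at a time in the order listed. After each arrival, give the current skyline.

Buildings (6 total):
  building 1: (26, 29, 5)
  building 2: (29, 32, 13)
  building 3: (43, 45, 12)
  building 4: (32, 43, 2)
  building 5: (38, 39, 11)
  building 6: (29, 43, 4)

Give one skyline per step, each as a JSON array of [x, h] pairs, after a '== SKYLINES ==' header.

== SKYLINES ==
[[26,5],[29,0]]
[[26,5],[29,13],[32,0]]
[[26,5],[29,13],[32,0],[43,12],[45,0]]
[[26,5],[29,13],[32,2],[43,12],[45,0]]
[[26,5],[29,13],[32,2],[38,11],[39,2],[43,12],[45,0]]
[[26,5],[29,13],[32,4],[38,11],[39,4],[43,12],[45,0]]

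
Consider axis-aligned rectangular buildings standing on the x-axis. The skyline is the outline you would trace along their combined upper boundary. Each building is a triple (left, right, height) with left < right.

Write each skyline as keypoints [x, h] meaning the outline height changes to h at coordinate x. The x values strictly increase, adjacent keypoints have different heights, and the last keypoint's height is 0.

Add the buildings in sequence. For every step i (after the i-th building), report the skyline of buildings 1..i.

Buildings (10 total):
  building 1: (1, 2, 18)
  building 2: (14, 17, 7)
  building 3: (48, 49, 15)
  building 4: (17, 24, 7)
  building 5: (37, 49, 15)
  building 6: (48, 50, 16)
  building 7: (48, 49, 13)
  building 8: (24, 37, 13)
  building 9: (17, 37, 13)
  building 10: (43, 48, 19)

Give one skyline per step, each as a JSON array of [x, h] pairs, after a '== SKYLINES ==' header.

== SKYLINES ==
[[1,18],[2,0]]
[[1,18],[2,0],[14,7],[17,0]]
[[1,18],[2,0],[14,7],[17,0],[48,15],[49,0]]
[[1,18],[2,0],[14,7],[24,0],[48,15],[49,0]]
[[1,18],[2,0],[14,7],[24,0],[37,15],[49,0]]
[[1,18],[2,0],[14,7],[24,0],[37,15],[48,16],[50,0]]
[[1,18],[2,0],[14,7],[24,0],[37,15],[48,16],[50,0]]
[[1,18],[2,0],[14,7],[24,13],[37,15],[48,16],[50,0]]
[[1,18],[2,0],[14,7],[17,13],[37,15],[48,16],[50,0]]
[[1,18],[2,0],[14,7],[17,13],[37,15],[43,19],[48,16],[50,0]]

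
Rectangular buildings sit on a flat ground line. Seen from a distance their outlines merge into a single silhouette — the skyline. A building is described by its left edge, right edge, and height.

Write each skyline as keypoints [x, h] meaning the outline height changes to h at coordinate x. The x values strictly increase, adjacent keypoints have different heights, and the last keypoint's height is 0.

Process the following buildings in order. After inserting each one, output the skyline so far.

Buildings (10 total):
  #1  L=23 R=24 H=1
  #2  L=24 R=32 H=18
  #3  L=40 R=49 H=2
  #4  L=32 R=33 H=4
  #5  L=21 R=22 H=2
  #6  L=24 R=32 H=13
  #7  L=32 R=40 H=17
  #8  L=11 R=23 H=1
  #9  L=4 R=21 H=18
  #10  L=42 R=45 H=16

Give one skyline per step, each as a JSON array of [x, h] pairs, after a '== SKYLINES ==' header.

== SKYLINES ==
[[23,1],[24,0]]
[[23,1],[24,18],[32,0]]
[[23,1],[24,18],[32,0],[40,2],[49,0]]
[[23,1],[24,18],[32,4],[33,0],[40,2],[49,0]]
[[21,2],[22,0],[23,1],[24,18],[32,4],[33,0],[40,2],[49,0]]
[[21,2],[22,0],[23,1],[24,18],[32,4],[33,0],[40,2],[49,0]]
[[21,2],[22,0],[23,1],[24,18],[32,17],[40,2],[49,0]]
[[11,1],[21,2],[22,1],[24,18],[32,17],[40,2],[49,0]]
[[4,18],[21,2],[22,1],[24,18],[32,17],[40,2],[49,0]]
[[4,18],[21,2],[22,1],[24,18],[32,17],[40,2],[42,16],[45,2],[49,0]]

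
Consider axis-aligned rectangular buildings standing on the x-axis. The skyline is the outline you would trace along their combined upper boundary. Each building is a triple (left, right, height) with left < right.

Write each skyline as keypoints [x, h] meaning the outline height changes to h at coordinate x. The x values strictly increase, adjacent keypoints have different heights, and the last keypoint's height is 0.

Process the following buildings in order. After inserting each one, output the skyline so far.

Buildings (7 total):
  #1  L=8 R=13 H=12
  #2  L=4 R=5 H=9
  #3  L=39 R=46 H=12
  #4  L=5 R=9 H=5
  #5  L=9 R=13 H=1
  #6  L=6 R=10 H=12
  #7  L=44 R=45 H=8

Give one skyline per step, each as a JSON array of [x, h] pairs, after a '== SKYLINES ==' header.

== SKYLINES ==
[[8,12],[13,0]]
[[4,9],[5,0],[8,12],[13,0]]
[[4,9],[5,0],[8,12],[13,0],[39,12],[46,0]]
[[4,9],[5,5],[8,12],[13,0],[39,12],[46,0]]
[[4,9],[5,5],[8,12],[13,0],[39,12],[46,0]]
[[4,9],[5,5],[6,12],[13,0],[39,12],[46,0]]
[[4,9],[5,5],[6,12],[13,0],[39,12],[46,0]]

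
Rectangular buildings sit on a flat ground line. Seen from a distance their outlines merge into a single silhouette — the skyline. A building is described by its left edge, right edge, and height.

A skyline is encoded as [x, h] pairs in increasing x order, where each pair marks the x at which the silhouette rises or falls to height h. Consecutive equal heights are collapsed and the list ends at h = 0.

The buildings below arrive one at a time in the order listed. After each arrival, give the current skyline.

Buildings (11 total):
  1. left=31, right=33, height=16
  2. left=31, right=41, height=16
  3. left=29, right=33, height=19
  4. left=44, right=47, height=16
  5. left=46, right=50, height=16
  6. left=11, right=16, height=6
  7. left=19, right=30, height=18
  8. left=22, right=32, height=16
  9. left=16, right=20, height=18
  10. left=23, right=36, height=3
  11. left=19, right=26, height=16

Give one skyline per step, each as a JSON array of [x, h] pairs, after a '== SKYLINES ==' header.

== SKYLINES ==
[[31,16],[33,0]]
[[31,16],[41,0]]
[[29,19],[33,16],[41,0]]
[[29,19],[33,16],[41,0],[44,16],[47,0]]
[[29,19],[33,16],[41,0],[44,16],[50,0]]
[[11,6],[16,0],[29,19],[33,16],[41,0],[44,16],[50,0]]
[[11,6],[16,0],[19,18],[29,19],[33,16],[41,0],[44,16],[50,0]]
[[11,6],[16,0],[19,18],[29,19],[33,16],[41,0],[44,16],[50,0]]
[[11,6],[16,18],[29,19],[33,16],[41,0],[44,16],[50,0]]
[[11,6],[16,18],[29,19],[33,16],[41,0],[44,16],[50,0]]
[[11,6],[16,18],[29,19],[33,16],[41,0],[44,16],[50,0]]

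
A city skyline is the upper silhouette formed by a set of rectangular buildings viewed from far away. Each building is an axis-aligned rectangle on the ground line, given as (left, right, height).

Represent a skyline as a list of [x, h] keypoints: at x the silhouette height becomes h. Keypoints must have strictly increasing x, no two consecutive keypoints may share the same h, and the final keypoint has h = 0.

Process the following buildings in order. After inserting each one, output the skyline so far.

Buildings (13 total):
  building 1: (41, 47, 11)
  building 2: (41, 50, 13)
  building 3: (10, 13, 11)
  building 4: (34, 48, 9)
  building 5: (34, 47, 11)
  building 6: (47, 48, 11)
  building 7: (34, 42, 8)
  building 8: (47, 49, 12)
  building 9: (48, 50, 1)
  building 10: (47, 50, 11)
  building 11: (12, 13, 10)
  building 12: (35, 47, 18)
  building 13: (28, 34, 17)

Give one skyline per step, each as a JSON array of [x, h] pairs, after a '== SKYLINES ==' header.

== SKYLINES ==
[[41,11],[47,0]]
[[41,13],[50,0]]
[[10,11],[13,0],[41,13],[50,0]]
[[10,11],[13,0],[34,9],[41,13],[50,0]]
[[10,11],[13,0],[34,11],[41,13],[50,0]]
[[10,11],[13,0],[34,11],[41,13],[50,0]]
[[10,11],[13,0],[34,11],[41,13],[50,0]]
[[10,11],[13,0],[34,11],[41,13],[50,0]]
[[10,11],[13,0],[34,11],[41,13],[50,0]]
[[10,11],[13,0],[34,11],[41,13],[50,0]]
[[10,11],[13,0],[34,11],[41,13],[50,0]]
[[10,11],[13,0],[34,11],[35,18],[47,13],[50,0]]
[[10,11],[13,0],[28,17],[34,11],[35,18],[47,13],[50,0]]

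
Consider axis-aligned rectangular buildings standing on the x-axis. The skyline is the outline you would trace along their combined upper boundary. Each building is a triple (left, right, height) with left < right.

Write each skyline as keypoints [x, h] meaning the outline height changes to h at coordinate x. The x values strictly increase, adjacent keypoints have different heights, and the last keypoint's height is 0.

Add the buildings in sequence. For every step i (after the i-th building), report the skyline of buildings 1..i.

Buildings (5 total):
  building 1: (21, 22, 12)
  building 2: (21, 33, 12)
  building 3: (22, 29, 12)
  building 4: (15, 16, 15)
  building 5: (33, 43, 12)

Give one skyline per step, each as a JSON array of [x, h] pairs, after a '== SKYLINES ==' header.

== SKYLINES ==
[[21,12],[22,0]]
[[21,12],[33,0]]
[[21,12],[33,0]]
[[15,15],[16,0],[21,12],[33,0]]
[[15,15],[16,0],[21,12],[43,0]]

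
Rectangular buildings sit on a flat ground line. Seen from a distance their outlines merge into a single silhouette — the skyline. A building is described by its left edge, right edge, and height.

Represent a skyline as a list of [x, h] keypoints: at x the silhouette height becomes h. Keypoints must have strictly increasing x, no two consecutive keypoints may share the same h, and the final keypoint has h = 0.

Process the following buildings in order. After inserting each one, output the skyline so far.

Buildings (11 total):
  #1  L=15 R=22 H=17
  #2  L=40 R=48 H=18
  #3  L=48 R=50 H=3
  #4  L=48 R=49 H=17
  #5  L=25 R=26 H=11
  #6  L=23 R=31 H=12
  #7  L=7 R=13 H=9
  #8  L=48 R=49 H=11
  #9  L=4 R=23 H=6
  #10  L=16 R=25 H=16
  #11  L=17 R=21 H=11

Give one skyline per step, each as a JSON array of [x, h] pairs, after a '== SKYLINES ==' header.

== SKYLINES ==
[[15,17],[22,0]]
[[15,17],[22,0],[40,18],[48,0]]
[[15,17],[22,0],[40,18],[48,3],[50,0]]
[[15,17],[22,0],[40,18],[48,17],[49,3],[50,0]]
[[15,17],[22,0],[25,11],[26,0],[40,18],[48,17],[49,3],[50,0]]
[[15,17],[22,0],[23,12],[31,0],[40,18],[48,17],[49,3],[50,0]]
[[7,9],[13,0],[15,17],[22,0],[23,12],[31,0],[40,18],[48,17],[49,3],[50,0]]
[[7,9],[13,0],[15,17],[22,0],[23,12],[31,0],[40,18],[48,17],[49,3],[50,0]]
[[4,6],[7,9],[13,6],[15,17],[22,6],[23,12],[31,0],[40,18],[48,17],[49,3],[50,0]]
[[4,6],[7,9],[13,6],[15,17],[22,16],[25,12],[31,0],[40,18],[48,17],[49,3],[50,0]]
[[4,6],[7,9],[13,6],[15,17],[22,16],[25,12],[31,0],[40,18],[48,17],[49,3],[50,0]]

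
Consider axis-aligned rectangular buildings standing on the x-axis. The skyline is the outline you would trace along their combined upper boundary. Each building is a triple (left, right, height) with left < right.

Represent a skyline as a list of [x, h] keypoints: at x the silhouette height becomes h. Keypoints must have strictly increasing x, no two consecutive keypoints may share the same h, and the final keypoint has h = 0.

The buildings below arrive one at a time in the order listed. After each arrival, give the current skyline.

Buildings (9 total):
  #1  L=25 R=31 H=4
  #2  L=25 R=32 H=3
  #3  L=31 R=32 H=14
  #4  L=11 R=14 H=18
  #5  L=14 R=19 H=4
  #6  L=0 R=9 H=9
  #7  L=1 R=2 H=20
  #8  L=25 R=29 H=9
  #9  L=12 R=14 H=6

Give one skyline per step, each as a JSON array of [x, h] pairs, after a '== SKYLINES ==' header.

== SKYLINES ==
[[25,4],[31,0]]
[[25,4],[31,3],[32,0]]
[[25,4],[31,14],[32,0]]
[[11,18],[14,0],[25,4],[31,14],[32,0]]
[[11,18],[14,4],[19,0],[25,4],[31,14],[32,0]]
[[0,9],[9,0],[11,18],[14,4],[19,0],[25,4],[31,14],[32,0]]
[[0,9],[1,20],[2,9],[9,0],[11,18],[14,4],[19,0],[25,4],[31,14],[32,0]]
[[0,9],[1,20],[2,9],[9,0],[11,18],[14,4],[19,0],[25,9],[29,4],[31,14],[32,0]]
[[0,9],[1,20],[2,9],[9,0],[11,18],[14,4],[19,0],[25,9],[29,4],[31,14],[32,0]]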